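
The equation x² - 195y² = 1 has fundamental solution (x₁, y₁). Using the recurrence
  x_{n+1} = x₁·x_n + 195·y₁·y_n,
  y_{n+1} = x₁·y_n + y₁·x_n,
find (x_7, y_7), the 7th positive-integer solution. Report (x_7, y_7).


Step 1: Find the fundamental solution (x₁, y₁) of x² - 195y² = 1.
  Expand √195 as a continued fraction. a₀ = ⌊√195⌋ = 13; iterate m_{k+1} = d_k·a_k − m_k, d_{k+1} = (195 − m_{k+1}²)/d_k, a_{k+1} = ⌊(a₀ + m_{k+1})/d_{k+1}⌋ (starting m₀ = 0, d₀ = 1), with convergents p_k = a_k·p_{k-1} + p_{k-2}, q_k = a_k·q_{k-1} + q_{k-2} (p₋₁ = 1, q₋₁ = 0):
  k = 0: a₀ = 13; p₀/q₀ = 13/1; p₀² − 195·q₀² = 169 − 195 = -26.
  k = 1: m = 13, d = 26, a = ⌊(13 + 13)/26⌋ = 1; p/q = (1·13 + 1)/(1·1 + 0) = 14/1; p² − 195·q² = 196 − 195 = 1.
  The first convergent with p² − 195·q² = 1 gives the fundamental solution (x₁, y₁) = (14, 1).
Step 2: Apply the recurrence (x_{n+1}, y_{n+1}) = (x₁x_n + 195y₁y_n, x₁y_n + y₁x_n) repeatedly.
  From (x_1, y_1) = (14, 1): x_2 = 14·14 + 195·1·1 = 391; y_2 = 14·1 + 1·14 = 28.
  From (x_2, y_2) = (391, 28): x_3 = 14·391 + 195·1·28 = 10934; y_3 = 14·28 + 1·391 = 783.
  From (x_3, y_3) = (10934, 783): x_4 = 14·10934 + 195·1·783 = 305761; y_4 = 14·783 + 1·10934 = 21896.
  From (x_4, y_4) = (305761, 21896): x_5 = 14·305761 + 195·1·21896 = 8550374; y_5 = 14·21896 + 1·305761 = 612305.
  From (x_5, y_5) = (8550374, 612305): x_6 = 14·8550374 + 195·1·612305 = 239104711; y_6 = 14·612305 + 1·8550374 = 17122644.
  From (x_6, y_6) = (239104711, 17122644): x_7 = 14·239104711 + 195·1·17122644 = 6686381534; y_7 = 14·17122644 + 1·239104711 = 478821727.
Step 3: Verify x_7² - 195·y_7² = 44707698018216193156 - 44707698018216193155 = 1 (should be 1). ✓

(x_1, y_1) = (14, 1); (x_7, y_7) = (6686381534, 478821727).


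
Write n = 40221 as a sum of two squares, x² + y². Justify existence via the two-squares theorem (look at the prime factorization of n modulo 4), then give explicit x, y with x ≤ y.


Step 1: Factor n = 40221 = 3^2 · 41 · 109.
Step 2: Check the mod-4 condition on each prime factor: 3 ≡ 3 (mod 4), exponent 2 (must be even); 41 ≡ 1 (mod 4), exponent 1; 109 ≡ 1 (mod 4), exponent 1.
All primes ≡ 3 (mod 4) appear to even exponent (or don't appear), so by the two-squares theorem n IS expressible as a sum of two squares.
Step 3: Build a representation. Group n = k² · m with k = 3 and m = 41 · 109 = 4469 (a product of primes ≡ 1 (mod 4)); a representation of m scales to one of n via (k·x)² + (k·y)² = k²(x² + y²). Each prime p ≡ 1 (mod 4) is itself a sum of two squares; find a² by testing p − a² for a perfect square:
  41: 41 − 1² = 40, 41 − 2² = 37, 41 − 3² = 32, 41 − 4² = 25 = 5² ⇒ 41 = 4² + 5².
  109: 109 − 1² = 108, 109 − 2² = 105, 109 − 3² = 100 = 10² ⇒ 109 = 3² + 10².
  Combine using the Brahmagupta–Fibonacci identity (a² + b²)(c² + d²) = (ac − bd)² + (ad + bc)² = (ac + bd)² + (ad − bc)²:
  41 · 109 = 4469: from (4² + 5²)(3² + 10²), take (4·3 − 5·10, 4·10 + 5·3) = (12 − 50, 40 + 15) = (-38, 55); dropping signs (only squares matter) gives (38, 55); check 38² + 55² = 1444 + 3025 = 4469 ✓.
  Scale by k = 3: (3·38, 3·55) = (114, 165).
Step 4: Order so x ≤ y and verify: 114² + 165² = 12996 + 27225 = 40221 = n. ✓

n = 40221 = 114² + 165² (one valid representation with x ≤ y).


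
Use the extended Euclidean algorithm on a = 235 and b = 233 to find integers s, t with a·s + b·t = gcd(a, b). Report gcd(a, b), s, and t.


Euclidean algorithm on (235, 233) — divide until remainder is 0:
  235 = 1 · 233 + 2
  233 = 116 · 2 + 1
  2 = 2 · 1 + 0
gcd(235, 233) = 1.
Track Bezout coefficients alongside the remainders: start with r₀ = 235 = a·1 + b·0 (s = 1, t = 0) and r₁ = 233 = a·0 + b·1 (s = 0, t = 1); each new remainder r_{k+1} = r_{k-1} − q_k·r_k inherits s_{k+1} = s_{k-1} − q_k·s_k, t_{k+1} = t_{k-1} − q_k·t_k, so r_k = a·s_k + b·t_k at every step:
  q = 1: r = 2, s = 1 − 1·0 = 1, t = 0 − 1·1 = -1  (check: 235·1 + 233·(-1) = 2)
  q = 116: r = 1, s = 0 − 116·1 = -116, t = 1 − 116·(-1) = 117  (check: 235·(-116) + 233·117 = 1)
The row with r = 1 (the gcd) gives the Bezout coefficients s = -116, t = 117.
Result: 235 · (-116) + 233 · (117) = 1.

gcd(235, 233) = 1; s = -116, t = 117 (check: 235·(-116) + 233·117 = 1).


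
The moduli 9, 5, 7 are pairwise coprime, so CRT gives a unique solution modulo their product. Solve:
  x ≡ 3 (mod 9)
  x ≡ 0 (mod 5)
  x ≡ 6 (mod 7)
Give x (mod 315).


Moduli 9, 5, 7 are pairwise coprime; by CRT there is a unique solution modulo M = 9 · 5 · 7 = 315.
Solve pairwise, accumulating the modulus:
  Start with x ≡ 3 (mod 9).
  Combine with x ≡ 0 (mod 5): since gcd(9, 5) = 1, we get a unique residue mod 45.
    Write x = 3 + 9·t and substitute into x ≡ 0 (mod 5): 9·t ≡ 0 − 3 = -3 (mod 5).
    Reduce coefficients mod 5: 4·t ≡ 2 (mod 5).
    The inverse of 4 mod 5 is 4 (since 4·4 = 16 = 3·5 + 1), so t ≡ 4·2 = 8 ≡ 3 (mod 5).
    Then x = 3 + 9·3 = 30, valid modulo lcm(9, 5) = 45: x ≡ 30 (mod 45).
  Combine with x ≡ 6 (mod 7): since gcd(45, 7) = 1, we get a unique residue mod 315.
    Write x = 30 + 45·t and substitute into x ≡ 6 (mod 7): 45·t ≡ 6 − 30 = -24 (mod 7).
    Reduce coefficients mod 7: 3·t ≡ 4 (mod 7).
    The inverse of 3 mod 7 is 5 (since 3·5 = 15 = 2·7 + 1), so t ≡ 5·4 = 20 ≡ 6 (mod 7).
    Then x = 30 + 45·6 = 300, valid modulo lcm(45, 7) = 315: x ≡ 300 (mod 315).
Verify: 300 mod 9 = 3 ✓, 300 mod 5 = 0 ✓, 300 mod 7 = 6 ✓.

x ≡ 300 (mod 315).


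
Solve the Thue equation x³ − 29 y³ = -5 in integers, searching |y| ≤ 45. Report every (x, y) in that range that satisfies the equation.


The equation is x³ - 29y³ = -5. For fixed y, x³ = 29·y³ − 5, so a solution requires the RHS to be a perfect cube.
Strategy: iterate y from -45 to 45, compute RHS = 29·y³ − 5, and check whether it is a (positive or negative) perfect cube.
Check small values of y:
  y = 0: RHS = -5 is not a perfect cube.
  y = 1: RHS = 24 is not a perfect cube.
  y = -1: RHS = -34 is not a perfect cube.
  y = 2: RHS = 227 is not a perfect cube.
  y = -2: RHS = -237 is not a perfect cube.
  y = 3: RHS = 778 is not a perfect cube.
  y = -3: RHS = -788 is not a perfect cube.
Continuing the search up to |y| = 45 finds no solutions either.
No (x, y) in the scanned range satisfies the equation.

No integer solutions with |y| ≤ 45.


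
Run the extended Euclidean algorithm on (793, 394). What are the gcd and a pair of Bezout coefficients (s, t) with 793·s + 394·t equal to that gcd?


Euclidean algorithm on (793, 394) — divide until remainder is 0:
  793 = 2 · 394 + 5
  394 = 78 · 5 + 4
  5 = 1 · 4 + 1
  4 = 4 · 1 + 0
gcd(793, 394) = 1.
Track Bezout coefficients alongside the remainders: start with r₀ = 793 = a·1 + b·0 (s = 1, t = 0) and r₁ = 394 = a·0 + b·1 (s = 0, t = 1); each new remainder r_{k+1} = r_{k-1} − q_k·r_k inherits s_{k+1} = s_{k-1} − q_k·s_k, t_{k+1} = t_{k-1} − q_k·t_k, so r_k = a·s_k + b·t_k at every step:
  q = 2: r = 5, s = 1 − 2·0 = 1, t = 0 − 2·1 = -2  (check: 793·1 + 394·(-2) = 5)
  q = 78: r = 4, s = 0 − 78·1 = -78, t = 1 − 78·(-2) = 157  (check: 793·(-78) + 394·157 = 4)
  q = 1: r = 1, s = 1 − 1·(-78) = 79, t = -2 − 1·157 = -159  (check: 793·79 + 394·(-159) = 1)
The row with r = 1 (the gcd) gives the Bezout coefficients s = 79, t = -159.
Result: 793 · (79) + 394 · (-159) = 1.

gcd(793, 394) = 1; s = 79, t = -159 (check: 793·79 + 394·(-159) = 1).


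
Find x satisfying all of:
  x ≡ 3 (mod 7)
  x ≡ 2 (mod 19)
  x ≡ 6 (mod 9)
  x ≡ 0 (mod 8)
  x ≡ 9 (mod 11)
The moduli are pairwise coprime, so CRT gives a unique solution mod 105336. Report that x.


Product of moduli M = 7 · 19 · 9 · 8 · 11 = 105336.
Merge one congruence at a time:
  Start: x ≡ 3 (mod 7).
  Combine with x ≡ 2 (mod 19); new modulus lcm = 133.
    Write x = 3 + 7·t and substitute into x ≡ 2 (mod 19): 7·t ≡ 2 − 3 = -1 (mod 19).
    Reduce coefficients mod 19: 7·t ≡ 18 (mod 19).
    The inverse of 7 mod 19 is 11 (since 7·11 = 77 = 4·19 + 1), so t ≡ 11·18 = 198 ≡ 8 (mod 19).
    Then x = 3 + 7·8 = 59, valid modulo lcm(7, 19) = 133: x ≡ 59 (mod 133).
  Combine with x ≡ 6 (mod 9); new modulus lcm = 1197.
    Write x = 59 + 133·t and substitute into x ≡ 6 (mod 9): 133·t ≡ 6 − 59 = -53 (mod 9).
    Reduce coefficients mod 9: 7·t ≡ 1 (mod 9).
    The inverse of 7 mod 9 is 4 (since 7·4 = 28 = 3·9 + 1), so t ≡ 4·1 = 4 ≡ 4 (mod 9).
    Then x = 59 + 133·4 = 591, valid modulo lcm(133, 9) = 1197: x ≡ 591 (mod 1197).
  Combine with x ≡ 0 (mod 8); new modulus lcm = 9576.
    Write x = 591 + 1197·t and substitute into x ≡ 0 (mod 8): 1197·t ≡ 0 − 591 = -591 (mod 8).
    Reduce coefficients mod 8: 5·t ≡ 1 (mod 8).
    The inverse of 5 mod 8 is 5 (since 5·5 = 25 = 3·8 + 1), so t ≡ 5·1 = 5 ≡ 5 (mod 8).
    Then x = 591 + 1197·5 = 6576, valid modulo lcm(1197, 8) = 9576: x ≡ 6576 (mod 9576).
  Combine with x ≡ 9 (mod 11); new modulus lcm = 105336.
    Write x = 6576 + 9576·t and substitute into x ≡ 9 (mod 11): 9576·t ≡ 9 − 6576 = -6567 (mod 11).
    Reduce coefficients mod 11: 6·t ≡ 0 (mod 11).
    The inverse of 6 mod 11 is 2 (since 6·2 = 12 = 1·11 + 1), so t ≡ 2·0 = 0 ≡ 0 (mod 11).
    Then x = 6576 + 9576·0 = 6576, valid modulo lcm(9576, 11) = 105336: x ≡ 6576 (mod 105336).
Verify against each original: 6576 mod 7 = 3, 6576 mod 19 = 2, 6576 mod 9 = 6, 6576 mod 8 = 0, 6576 mod 11 = 9.

x ≡ 6576 (mod 105336).


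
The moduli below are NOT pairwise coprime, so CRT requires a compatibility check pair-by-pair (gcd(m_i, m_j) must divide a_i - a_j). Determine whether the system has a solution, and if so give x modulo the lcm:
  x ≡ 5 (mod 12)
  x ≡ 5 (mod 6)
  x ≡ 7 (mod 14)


Moduli 12, 6, 14 are not pairwise coprime, so CRT works modulo lcm(m_i) when all pairwise compatibility conditions hold.
Pairwise compatibility: gcd(m_i, m_j) must divide a_i - a_j for every pair.
Merge one congruence at a time:
  Start: x ≡ 5 (mod 12).
  Combine with x ≡ 5 (mod 6): gcd(12, 6) = 6; 5 - 5 = 0, which IS divisible by 6, so compatible.
    Write x = 5 + 12·t and substitute into x ≡ 5 (mod 6): 12·t ≡ 5 − 5 = 0 (mod 6).
    Divide the congruence (and modulus) by g = 6: 2·t ≡ 0 (mod 1).
    Modulo 1 every t works; take t = 0.
    Then x = 5 + 12·0 = 5, valid modulo lcm(12, 6) = 12: x ≡ 5 (mod 12).
  Combine with x ≡ 7 (mod 14): gcd(12, 14) = 2; 7 - 5 = 2, which IS divisible by 2, so compatible.
    Write x = 5 + 12·t and substitute into x ≡ 7 (mod 14): 12·t ≡ 7 − 5 = 2 (mod 14).
    Divide the congruence (and modulus) by g = 2: 6·t ≡ 1 (mod 7).
    The inverse of 6 mod 7 is 6 (since 6·6 = 36 = 5·7 + 1), so t ≡ 6·1 = 6 ≡ 6 (mod 7).
    Then x = 5 + 12·6 = 77, valid modulo lcm(12, 14) = 84: x ≡ 77 (mod 84).
Verify: 77 mod 12 = 5, 77 mod 6 = 5, 77 mod 14 = 7.

x ≡ 77 (mod 84).


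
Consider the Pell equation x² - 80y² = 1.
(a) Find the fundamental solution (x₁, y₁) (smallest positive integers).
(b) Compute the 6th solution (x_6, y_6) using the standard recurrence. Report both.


Step 1: Find the fundamental solution (x₁, y₁) of x² - 80y² = 1.
  Expand √80 as a continued fraction. a₀ = ⌊√80⌋ = 8; iterate m_{k+1} = d_k·a_k − m_k, d_{k+1} = (80 − m_{k+1}²)/d_k, a_{k+1} = ⌊(a₀ + m_{k+1})/d_{k+1}⌋ (starting m₀ = 0, d₀ = 1), with convergents p_k = a_k·p_{k-1} + p_{k-2}, q_k = a_k·q_{k-1} + q_{k-2} (p₋₁ = 1, q₋₁ = 0):
  k = 0: a₀ = 8; p₀/q₀ = 8/1; p₀² − 80·q₀² = 64 − 80 = -16.
  k = 1: m = 8, d = 16, a = ⌊(8 + 8)/16⌋ = 1; p/q = (1·8 + 1)/(1·1 + 0) = 9/1; p² − 80·q² = 81 − 80 = 1.
  The first convergent with p² − 80·q² = 1 gives the fundamental solution (x₁, y₁) = (9, 1).
Step 2: Apply the recurrence (x_{n+1}, y_{n+1}) = (x₁x_n + 80y₁y_n, x₁y_n + y₁x_n) repeatedly.
  From (x_1, y_1) = (9, 1): x_2 = 9·9 + 80·1·1 = 161; y_2 = 9·1 + 1·9 = 18.
  From (x_2, y_2) = (161, 18): x_3 = 9·161 + 80·1·18 = 2889; y_3 = 9·18 + 1·161 = 323.
  From (x_3, y_3) = (2889, 323): x_4 = 9·2889 + 80·1·323 = 51841; y_4 = 9·323 + 1·2889 = 5796.
  From (x_4, y_4) = (51841, 5796): x_5 = 9·51841 + 80·1·5796 = 930249; y_5 = 9·5796 + 1·51841 = 104005.
  From (x_5, y_5) = (930249, 104005): x_6 = 9·930249 + 80·1·104005 = 16692641; y_6 = 9·104005 + 1·930249 = 1866294.
Step 3: Verify x_6² - 80·y_6² = 278644263554881 - 278644263554880 = 1 (should be 1). ✓

(x_1, y_1) = (9, 1); (x_6, y_6) = (16692641, 1866294).


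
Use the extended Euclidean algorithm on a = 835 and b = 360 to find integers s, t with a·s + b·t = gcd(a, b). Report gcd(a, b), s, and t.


Euclidean algorithm on (835, 360) — divide until remainder is 0:
  835 = 2 · 360 + 115
  360 = 3 · 115 + 15
  115 = 7 · 15 + 10
  15 = 1 · 10 + 5
  10 = 2 · 5 + 0
gcd(835, 360) = 5.
Track Bezout coefficients alongside the remainders: start with r₀ = 835 = a·1 + b·0 (s = 1, t = 0) and r₁ = 360 = a·0 + b·1 (s = 0, t = 1); each new remainder r_{k+1} = r_{k-1} − q_k·r_k inherits s_{k+1} = s_{k-1} − q_k·s_k, t_{k+1} = t_{k-1} − q_k·t_k, so r_k = a·s_k + b·t_k at every step:
  q = 2: r = 115, s = 1 − 2·0 = 1, t = 0 − 2·1 = -2  (check: 835·1 + 360·(-2) = 115)
  q = 3: r = 15, s = 0 − 3·1 = -3, t = 1 − 3·(-2) = 7  (check: 835·(-3) + 360·7 = 15)
  q = 7: r = 10, s = 1 − 7·(-3) = 22, t = -2 − 7·7 = -51  (check: 835·22 + 360·(-51) = 10)
  q = 1: r = 5, s = -3 − 1·22 = -25, t = 7 − 1·(-51) = 58  (check: 835·(-25) + 360·58 = 5)
The row with r = 5 (the gcd) gives the Bezout coefficients s = -25, t = 58.
Result: 835 · (-25) + 360 · (58) = 5.

gcd(835, 360) = 5; s = -25, t = 58 (check: 835·(-25) + 360·58 = 5).


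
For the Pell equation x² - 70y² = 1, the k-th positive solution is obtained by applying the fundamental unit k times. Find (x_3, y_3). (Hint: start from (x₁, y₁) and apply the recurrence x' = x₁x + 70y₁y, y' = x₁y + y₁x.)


Step 1: Find the fundamental solution (x₁, y₁) of x² - 70y² = 1.
  Expand √70 as a continued fraction. a₀ = ⌊√70⌋ = 8; iterate m_{k+1} = d_k·a_k − m_k, d_{k+1} = (70 − m_{k+1}²)/d_k, a_{k+1} = ⌊(a₀ + m_{k+1})/d_{k+1}⌋ (starting m₀ = 0, d₀ = 1), with convergents p_k = a_k·p_{k-1} + p_{k-2}, q_k = a_k·q_{k-1} + q_{k-2} (p₋₁ = 1, q₋₁ = 0):
  k = 0: a₀ = 8; p₀/q₀ = 8/1; p₀² − 70·q₀² = 64 − 70 = -6.
  k = 1: m = 8, d = 6, a = ⌊(8 + 8)/6⌋ = 2; p/q = (2·8 + 1)/(2·1 + 0) = 17/2; p² − 70·q² = 289 − 280 = 9.
  k = 2: m = 4, d = 9, a = ⌊(8 + 4)/9⌋ = 1; p/q = (1·17 + 8)/(1·2 + 1) = 25/3; p² − 70·q² = 625 − 630 = -5.
  k = 3: m = 5, d = 5, a = ⌊(8 + 5)/5⌋ = 2; p/q = (2·25 + 17)/(2·3 + 2) = 67/8; p² − 70·q² = 4489 − 4480 = 9.
  k = 4: m = 5, d = 9, a = ⌊(8 + 5)/9⌋ = 1; p/q = (1·67 + 25)/(1·8 + 3) = 92/11; p² − 70·q² = 8464 − 8470 = -6.
  k = 5: m = 4, d = 6, a = ⌊(8 + 4)/6⌋ = 2; p/q = (2·92 + 67)/(2·11 + 8) = 251/30; p² − 70·q² = 63001 − 63000 = 1.
  The first convergent with p² − 70·q² = 1 gives the fundamental solution (x₁, y₁) = (251, 30).
Step 2: Apply the recurrence (x_{n+1}, y_{n+1}) = (x₁x_n + 70y₁y_n, x₁y_n + y₁x_n) repeatedly.
  From (x_1, y_1) = (251, 30): x_2 = 251·251 + 70·30·30 = 126001; y_2 = 251·30 + 30·251 = 15060.
  From (x_2, y_2) = (126001, 15060): x_3 = 251·126001 + 70·30·15060 = 63252251; y_3 = 251·15060 + 30·126001 = 7560090.
Step 3: Verify x_3² - 70·y_3² = 4000847256567001 - 4000847256567000 = 1 (should be 1). ✓

(x_1, y_1) = (251, 30); (x_3, y_3) = (63252251, 7560090).


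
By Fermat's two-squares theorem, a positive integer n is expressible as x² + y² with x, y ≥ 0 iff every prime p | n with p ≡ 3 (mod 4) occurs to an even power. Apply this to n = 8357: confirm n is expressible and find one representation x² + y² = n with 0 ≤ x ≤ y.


Step 1: Factor n = 8357 = 61 · 137.
Step 2: Check the mod-4 condition on each prime factor: 61 ≡ 1 (mod 4), exponent 1; 137 ≡ 1 (mod 4), exponent 1.
All primes ≡ 3 (mod 4) appear to even exponent (or don't appear), so by the two-squares theorem n IS expressible as a sum of two squares.
Step 3: Build a representation. Here n = 61 · 137 is a product of primes ≡ 1 (mod 4). Each prime p ≡ 1 (mod 4) is itself a sum of two squares; find a² by testing p − a² for a perfect square:
  61: 61 − 1² = 60, 61 − 2² = 57, 61 − 3² = 52, 61 − 4² = 45, 61 − 5² = 36 = 6² ⇒ 61 = 5² + 6².
  137: 137 − 1² = 136, 137 − 2² = 133, 137 − 3² = 128, 137 − 4² = 121 = 11² ⇒ 137 = 4² + 11².
  Combine using the Brahmagupta–Fibonacci identity (a² + b²)(c² + d²) = (ac − bd)² + (ad + bc)² = (ac + bd)² + (ad − bc)²:
  61 · 137 = 8357: from (5² + 6²)(4² + 11²), take (5·4 − 6·11, 5·11 + 6·4) = (20 − 66, 55 + 24) = (-46, 79); dropping signs (only squares matter) gives (46, 79); check 46² + 79² = 2116 + 6241 = 8357 ✓.
Step 4: Order so x ≤ y and verify: 46² + 79² = 2116 + 6241 = 8357 = n. ✓

n = 8357 = 46² + 79² (one valid representation with x ≤ y).


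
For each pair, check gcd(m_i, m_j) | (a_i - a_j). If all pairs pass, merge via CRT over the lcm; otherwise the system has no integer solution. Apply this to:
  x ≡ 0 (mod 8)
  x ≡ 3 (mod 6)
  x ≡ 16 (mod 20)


Moduli 8, 6, 20 are not pairwise coprime, so CRT works modulo lcm(m_i) when all pairwise compatibility conditions hold.
Pairwise compatibility: gcd(m_i, m_j) must divide a_i - a_j for every pair.
Merge one congruence at a time:
  Start: x ≡ 0 (mod 8).
  Combine with x ≡ 3 (mod 6): gcd(8, 6) = 2, and 3 - 0 = 3 is NOT divisible by 2.
    ⇒ system is inconsistent (no integer solution).

No solution (the system is inconsistent).


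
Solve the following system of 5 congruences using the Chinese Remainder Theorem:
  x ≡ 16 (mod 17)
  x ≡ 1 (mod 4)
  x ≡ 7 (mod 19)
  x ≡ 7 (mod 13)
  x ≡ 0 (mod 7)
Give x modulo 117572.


Product of moduli M = 17 · 4 · 19 · 13 · 7 = 117572.
Merge one congruence at a time:
  Start: x ≡ 16 (mod 17).
  Combine with x ≡ 1 (mod 4); new modulus lcm = 68.
    Write x = 16 + 17·t and substitute into x ≡ 1 (mod 4): 17·t ≡ 1 − 16 = -15 (mod 4).
    Reduce coefficients mod 4: 1·t ≡ 1 (mod 4).
    So t ≡ 1 (mod 4).
    Then x = 16 + 17·1 = 33, valid modulo lcm(17, 4) = 68: x ≡ 33 (mod 68).
  Combine with x ≡ 7 (mod 19); new modulus lcm = 1292.
    Write x = 33 + 68·t and substitute into x ≡ 7 (mod 19): 68·t ≡ 7 − 33 = -26 (mod 19).
    Reduce coefficients mod 19: 11·t ≡ 12 (mod 19).
    The inverse of 11 mod 19 is 7 (since 11·7 = 77 = 4·19 + 1), so t ≡ 7·12 = 84 ≡ 8 (mod 19).
    Then x = 33 + 68·8 = 577, valid modulo lcm(68, 19) = 1292: x ≡ 577 (mod 1292).
  Combine with x ≡ 7 (mod 13); new modulus lcm = 16796.
    Write x = 577 + 1292·t and substitute into x ≡ 7 (mod 13): 1292·t ≡ 7 − 577 = -570 (mod 13).
    Reduce coefficients mod 13: 5·t ≡ 2 (mod 13).
    The inverse of 5 mod 13 is 8 (since 5·8 = 40 = 3·13 + 1), so t ≡ 8·2 = 16 ≡ 3 (mod 13).
    Then x = 577 + 1292·3 = 4453, valid modulo lcm(1292, 13) = 16796: x ≡ 4453 (mod 16796).
  Combine with x ≡ 0 (mod 7); new modulus lcm = 117572.
    Write x = 4453 + 16796·t and substitute into x ≡ 0 (mod 7): 16796·t ≡ 0 − 4453 = -4453 (mod 7).
    Reduce coefficients mod 7: 3·t ≡ 6 (mod 7).
    The inverse of 3 mod 7 is 5 (since 3·5 = 15 = 2·7 + 1), so t ≡ 5·6 = 30 ≡ 2 (mod 7).
    Then x = 4453 + 16796·2 = 38045, valid modulo lcm(16796, 7) = 117572: x ≡ 38045 (mod 117572).
Verify against each original: 38045 mod 17 = 16, 38045 mod 4 = 1, 38045 mod 19 = 7, 38045 mod 13 = 7, 38045 mod 7 = 0.

x ≡ 38045 (mod 117572).


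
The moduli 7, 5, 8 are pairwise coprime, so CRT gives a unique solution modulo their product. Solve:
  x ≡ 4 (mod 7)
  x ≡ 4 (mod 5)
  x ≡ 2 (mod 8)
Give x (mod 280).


Moduli 7, 5, 8 are pairwise coprime; by CRT there is a unique solution modulo M = 7 · 5 · 8 = 280.
Solve pairwise, accumulating the modulus:
  Start with x ≡ 4 (mod 7).
  Combine with x ≡ 4 (mod 5): since gcd(7, 5) = 1, we get a unique residue mod 35.
    Write x = 4 + 7·t and substitute into x ≡ 4 (mod 5): 7·t ≡ 4 − 4 = 0 (mod 5).
    Reduce coefficients mod 5: 2·t ≡ 0 (mod 5).
    The inverse of 2 mod 5 is 3 (since 2·3 = 6 = 1·5 + 1), so t ≡ 3·0 = 0 ≡ 0 (mod 5).
    Then x = 4 + 7·0 = 4, valid modulo lcm(7, 5) = 35: x ≡ 4 (mod 35).
  Combine with x ≡ 2 (mod 8): since gcd(35, 8) = 1, we get a unique residue mod 280.
    Write x = 4 + 35·t and substitute into x ≡ 2 (mod 8): 35·t ≡ 2 − 4 = -2 (mod 8).
    Reduce coefficients mod 8: 3·t ≡ 6 (mod 8).
    The inverse of 3 mod 8 is 3 (since 3·3 = 9 = 1·8 + 1), so t ≡ 3·6 = 18 ≡ 2 (mod 8).
    Then x = 4 + 35·2 = 74, valid modulo lcm(35, 8) = 280: x ≡ 74 (mod 280).
Verify: 74 mod 7 = 4 ✓, 74 mod 5 = 4 ✓, 74 mod 8 = 2 ✓.

x ≡ 74 (mod 280).


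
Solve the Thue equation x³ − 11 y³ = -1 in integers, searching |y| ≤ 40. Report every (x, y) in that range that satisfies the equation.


The equation is x³ - 11y³ = -1. For fixed y, x³ = 11·y³ − 1, so a solution requires the RHS to be a perfect cube.
Strategy: iterate y from -40 to 40, compute RHS = 11·y³ − 1, and check whether it is a (positive or negative) perfect cube.
Check small values of y:
  y = 0: RHS = -1 = (-1)³ ⇒ x = -1 works.
  y = 1: RHS = 10 is not a perfect cube.
  y = -1: RHS = -12 is not a perfect cube.
  y = 2: RHS = 87 is not a perfect cube.
  y = -2: RHS = -89 is not a perfect cube.
  y = 3: RHS = 296 is not a perfect cube.
  y = -3: RHS = -298 is not a perfect cube.
Continuing the search up to |y| = 40 finds no further solutions beyond those listed.
Collected solutions: (-1, 0).

Solutions (with |y| ≤ 40): (-1, 0).


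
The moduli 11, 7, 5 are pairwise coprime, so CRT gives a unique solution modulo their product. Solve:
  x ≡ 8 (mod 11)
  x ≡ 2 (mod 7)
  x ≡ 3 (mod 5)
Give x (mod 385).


Moduli 11, 7, 5 are pairwise coprime; by CRT there is a unique solution modulo M = 11 · 7 · 5 = 385.
Solve pairwise, accumulating the modulus:
  Start with x ≡ 8 (mod 11).
  Combine with x ≡ 2 (mod 7): since gcd(11, 7) = 1, we get a unique residue mod 77.
    Write x = 8 + 11·t and substitute into x ≡ 2 (mod 7): 11·t ≡ 2 − 8 = -6 (mod 7).
    Reduce coefficients mod 7: 4·t ≡ 1 (mod 7).
    The inverse of 4 mod 7 is 2 (since 4·2 = 8 = 1·7 + 1), so t ≡ 2·1 = 2 ≡ 2 (mod 7).
    Then x = 8 + 11·2 = 30, valid modulo lcm(11, 7) = 77: x ≡ 30 (mod 77).
  Combine with x ≡ 3 (mod 5): since gcd(77, 5) = 1, we get a unique residue mod 385.
    Write x = 30 + 77·t and substitute into x ≡ 3 (mod 5): 77·t ≡ 3 − 30 = -27 (mod 5).
    Reduce coefficients mod 5: 2·t ≡ 3 (mod 5).
    The inverse of 2 mod 5 is 3 (since 2·3 = 6 = 1·5 + 1), so t ≡ 3·3 = 9 ≡ 4 (mod 5).
    Then x = 30 + 77·4 = 338, valid modulo lcm(77, 5) = 385: x ≡ 338 (mod 385).
Verify: 338 mod 11 = 8 ✓, 338 mod 7 = 2 ✓, 338 mod 5 = 3 ✓.

x ≡ 338 (mod 385).


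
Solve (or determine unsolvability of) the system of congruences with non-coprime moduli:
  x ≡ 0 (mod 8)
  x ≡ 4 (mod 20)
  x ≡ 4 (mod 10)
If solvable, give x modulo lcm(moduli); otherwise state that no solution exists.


Moduli 8, 20, 10 are not pairwise coprime, so CRT works modulo lcm(m_i) when all pairwise compatibility conditions hold.
Pairwise compatibility: gcd(m_i, m_j) must divide a_i - a_j for every pair.
Merge one congruence at a time:
  Start: x ≡ 0 (mod 8).
  Combine with x ≡ 4 (mod 20): gcd(8, 20) = 4; 4 - 0 = 4, which IS divisible by 4, so compatible.
    Write x = 0 + 8·t and substitute into x ≡ 4 (mod 20): 8·t ≡ 4 − 0 = 4 (mod 20).
    Divide the congruence (and modulus) by g = 4: 2·t ≡ 1 (mod 5).
    The inverse of 2 mod 5 is 3 (since 2·3 = 6 = 1·5 + 1), so t ≡ 3·1 = 3 ≡ 3 (mod 5).
    Then x = 0 + 8·3 = 24, valid modulo lcm(8, 20) = 40: x ≡ 24 (mod 40).
  Combine with x ≡ 4 (mod 10): gcd(40, 10) = 10; 4 - 24 = -20, which IS divisible by 10, so compatible.
    Write x = 24 + 40·t and substitute into x ≡ 4 (mod 10): 40·t ≡ 4 − 24 = -20 (mod 10).
    Divide the congruence (and modulus) by g = 10: 4·t ≡ -2 (mod 1).
    Modulo 1 every t works; take t = 0.
    Then x = 24 + 40·0 = 24, valid modulo lcm(40, 10) = 40: x ≡ 24 (mod 40).
Verify: 24 mod 8 = 0, 24 mod 20 = 4, 24 mod 10 = 4.

x ≡ 24 (mod 40).


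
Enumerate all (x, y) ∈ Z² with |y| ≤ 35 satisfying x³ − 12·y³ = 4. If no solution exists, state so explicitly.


The equation is x³ - 12y³ = 4. For fixed y, x³ = 12·y³ + 4, so a solution requires the RHS to be a perfect cube.
Strategy: iterate y from -35 to 35, compute RHS = 12·y³ + 4, and check whether it is a (positive or negative) perfect cube.
Check small values of y:
  y = 0: RHS = 4 is not a perfect cube.
  y = 1: RHS = 16 is not a perfect cube.
  y = -1: RHS = -8 = (-2)³ ⇒ x = -2 works.
  y = 2: RHS = 100 is not a perfect cube.
  y = -2: RHS = -92 is not a perfect cube.
  y = 3: RHS = 328 is not a perfect cube.
  y = -3: RHS = -320 is not a perfect cube.
Continuing the search up to |y| = 35 finds no further solutions beyond those listed.
Collected solutions: (-2, -1).

Solutions (with |y| ≤ 35): (-2, -1).


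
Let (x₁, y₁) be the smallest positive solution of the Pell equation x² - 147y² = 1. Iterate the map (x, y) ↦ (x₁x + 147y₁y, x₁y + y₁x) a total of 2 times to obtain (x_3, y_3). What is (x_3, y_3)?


Step 1: Find the fundamental solution (x₁, y₁) of x² - 147y² = 1.
  Expand √147 as a continued fraction. a₀ = ⌊√147⌋ = 12; iterate m_{k+1} = d_k·a_k − m_k, d_{k+1} = (147 − m_{k+1}²)/d_k, a_{k+1} = ⌊(a₀ + m_{k+1})/d_{k+1}⌋ (starting m₀ = 0, d₀ = 1), with convergents p_k = a_k·p_{k-1} + p_{k-2}, q_k = a_k·q_{k-1} + q_{k-2} (p₋₁ = 1, q₋₁ = 0):
  k = 0: a₀ = 12; p₀/q₀ = 12/1; p₀² − 147·q₀² = 144 − 147 = -3.
  k = 1: m = 12, d = 3, a = ⌊(12 + 12)/3⌋ = 8; p/q = (8·12 + 1)/(8·1 + 0) = 97/8; p² − 147·q² = 9409 − 9408 = 1.
  The first convergent with p² − 147·q² = 1 gives the fundamental solution (x₁, y₁) = (97, 8).
Step 2: Apply the recurrence (x_{n+1}, y_{n+1}) = (x₁x_n + 147y₁y_n, x₁y_n + y₁x_n) repeatedly.
  From (x_1, y_1) = (97, 8): x_2 = 97·97 + 147·8·8 = 18817; y_2 = 97·8 + 8·97 = 1552.
  From (x_2, y_2) = (18817, 1552): x_3 = 97·18817 + 147·8·1552 = 3650401; y_3 = 97·1552 + 8·18817 = 301080.
Step 3: Verify x_3² - 147·y_3² = 13325427460801 - 13325427460800 = 1 (should be 1). ✓

(x_1, y_1) = (97, 8); (x_3, y_3) = (3650401, 301080).


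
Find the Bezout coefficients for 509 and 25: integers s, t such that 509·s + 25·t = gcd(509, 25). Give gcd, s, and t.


Euclidean algorithm on (509, 25) — divide until remainder is 0:
  509 = 20 · 25 + 9
  25 = 2 · 9 + 7
  9 = 1 · 7 + 2
  7 = 3 · 2 + 1
  2 = 2 · 1 + 0
gcd(509, 25) = 1.
Track Bezout coefficients alongside the remainders: start with r₀ = 509 = a·1 + b·0 (s = 1, t = 0) and r₁ = 25 = a·0 + b·1 (s = 0, t = 1); each new remainder r_{k+1} = r_{k-1} − q_k·r_k inherits s_{k+1} = s_{k-1} − q_k·s_k, t_{k+1} = t_{k-1} − q_k·t_k, so r_k = a·s_k + b·t_k at every step:
  q = 20: r = 9, s = 1 − 20·0 = 1, t = 0 − 20·1 = -20  (check: 509·1 + 25·(-20) = 9)
  q = 2: r = 7, s = 0 − 2·1 = -2, t = 1 − 2·(-20) = 41  (check: 509·(-2) + 25·41 = 7)
  q = 1: r = 2, s = 1 − 1·(-2) = 3, t = -20 − 1·41 = -61  (check: 509·3 + 25·(-61) = 2)
  q = 3: r = 1, s = -2 − 3·3 = -11, t = 41 − 3·(-61) = 224  (check: 509·(-11) + 25·224 = 1)
The row with r = 1 (the gcd) gives the Bezout coefficients s = -11, t = 224.
Result: 509 · (-11) + 25 · (224) = 1.

gcd(509, 25) = 1; s = -11, t = 224 (check: 509·(-11) + 25·224 = 1).


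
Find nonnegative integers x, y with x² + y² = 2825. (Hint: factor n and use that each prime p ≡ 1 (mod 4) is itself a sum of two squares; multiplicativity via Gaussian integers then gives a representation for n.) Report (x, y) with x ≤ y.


Step 1: Factor n = 2825 = 5^2 · 113.
Step 2: Check the mod-4 condition on each prime factor: 5 ≡ 1 (mod 4), exponent 2; 113 ≡ 1 (mod 4), exponent 1.
All primes ≡ 3 (mod 4) appear to even exponent (or don't appear), so by the two-squares theorem n IS expressible as a sum of two squares.
Step 3: Build a representation. Here n = 5 · 5 · 113 is a product of primes ≡ 1 (mod 4). Each prime p ≡ 1 (mod 4) is itself a sum of two squares; find a² by testing p − a² for a perfect square:
  5: 5 − 1² = 4 = 2² ⇒ 5 = 1² + 2².
  113: 113 − 1² = 112, 113 − 2² = 109, 113 − 3² = 104, 113 − 4² = 97, 113 − 5² = 88, 113 − 6² = 77, 113 − 7² = 64 = 8² ⇒ 113 = 7² + 8².
  Combine using the Brahmagupta–Fibonacci identity (a² + b²)(c² + d²) = (ac − bd)² + (ad + bc)² = (ac + bd)² + (ad − bc)²:
  5 · 5 = 25: from (1² + 2²)(1² + 2²), take (1·1 − 2·2, 1·2 + 2·1) = (1 − 4, 2 + 2) = (-3, 4); dropping signs (only squares matter) gives (3, 4); check 3² + 4² = 9 + 16 = 25 ✓.
  25 · 113 = 2825: from (3² + 4²)(7² + 8²), take (3·7 − 4·8, 3·8 + 4·7) = (21 − 32, 24 + 28) = (-11, 52); dropping signs (only squares matter) gives (11, 52); check 11² + 52² = 121 + 2704 = 2825 ✓.
Step 4: Order so x ≤ y and verify: 11² + 52² = 121 + 2704 = 2825 = n. ✓

n = 2825 = 11² + 52² (one valid representation with x ≤ y).


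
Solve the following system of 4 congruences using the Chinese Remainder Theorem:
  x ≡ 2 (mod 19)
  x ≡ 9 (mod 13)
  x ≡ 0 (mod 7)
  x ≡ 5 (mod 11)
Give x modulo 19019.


Product of moduli M = 19 · 13 · 7 · 11 = 19019.
Merge one congruence at a time:
  Start: x ≡ 2 (mod 19).
  Combine with x ≡ 9 (mod 13); new modulus lcm = 247.
    Write x = 2 + 19·t and substitute into x ≡ 9 (mod 13): 19·t ≡ 9 − 2 = 7 (mod 13).
    Reduce coefficients mod 13: 6·t ≡ 7 (mod 13).
    The inverse of 6 mod 13 is 11 (since 6·11 = 66 = 5·13 + 1), so t ≡ 11·7 = 77 ≡ 12 (mod 13).
    Then x = 2 + 19·12 = 230, valid modulo lcm(19, 13) = 247: x ≡ 230 (mod 247).
  Combine with x ≡ 0 (mod 7); new modulus lcm = 1729.
    Write x = 230 + 247·t and substitute into x ≡ 0 (mod 7): 247·t ≡ 0 − 230 = -230 (mod 7).
    Reduce coefficients mod 7: 2·t ≡ 1 (mod 7).
    The inverse of 2 mod 7 is 4 (since 2·4 = 8 = 1·7 + 1), so t ≡ 4·1 = 4 ≡ 4 (mod 7).
    Then x = 230 + 247·4 = 1218, valid modulo lcm(247, 7) = 1729: x ≡ 1218 (mod 1729).
  Combine with x ≡ 5 (mod 11); new modulus lcm = 19019.
    Write x = 1218 + 1729·t and substitute into x ≡ 5 (mod 11): 1729·t ≡ 5 − 1218 = -1213 (mod 11).
    Reduce coefficients mod 11: 2·t ≡ 8 (mod 11).
    The inverse of 2 mod 11 is 6 (since 2·6 = 12 = 1·11 + 1), so t ≡ 6·8 = 48 ≡ 4 (mod 11).
    Then x = 1218 + 1729·4 = 8134, valid modulo lcm(1729, 11) = 19019: x ≡ 8134 (mod 19019).
Verify against each original: 8134 mod 19 = 2, 8134 mod 13 = 9, 8134 mod 7 = 0, 8134 mod 11 = 5.

x ≡ 8134 (mod 19019).


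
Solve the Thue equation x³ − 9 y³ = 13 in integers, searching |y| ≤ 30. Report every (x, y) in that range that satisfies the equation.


The equation is x³ - 9y³ = 13. For fixed y, x³ = 9·y³ + 13, so a solution requires the RHS to be a perfect cube.
Strategy: iterate y from -30 to 30, compute RHS = 9·y³ + 13, and check whether it is a (positive or negative) perfect cube.
Check small values of y:
  y = 0: RHS = 13 is not a perfect cube.
  y = 1: RHS = 22 is not a perfect cube.
  y = -1: RHS = 4 is not a perfect cube.
  y = 2: RHS = 85 is not a perfect cube.
  y = -2: RHS = -59 is not a perfect cube.
  y = 3: RHS = 256 is not a perfect cube.
  y = -3: RHS = -230 is not a perfect cube.
Continuing the search up to |y| = 30 finds no solutions either.
No (x, y) in the scanned range satisfies the equation.

No integer solutions with |y| ≤ 30.


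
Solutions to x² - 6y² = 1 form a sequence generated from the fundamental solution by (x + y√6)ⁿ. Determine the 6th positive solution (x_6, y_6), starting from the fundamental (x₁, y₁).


Step 1: Find the fundamental solution (x₁, y₁) of x² - 6y² = 1.
  Expand √6 as a continued fraction. a₀ = ⌊√6⌋ = 2; iterate m_{k+1} = d_k·a_k − m_k, d_{k+1} = (6 − m_{k+1}²)/d_k, a_{k+1} = ⌊(a₀ + m_{k+1})/d_{k+1}⌋ (starting m₀ = 0, d₀ = 1), with convergents p_k = a_k·p_{k-1} + p_{k-2}, q_k = a_k·q_{k-1} + q_{k-2} (p₋₁ = 1, q₋₁ = 0):
  k = 0: a₀ = 2; p₀/q₀ = 2/1; p₀² − 6·q₀² = 4 − 6 = -2.
  k = 1: m = 2, d = 2, a = ⌊(2 + 2)/2⌋ = 2; p/q = (2·2 + 1)/(2·1 + 0) = 5/2; p² − 6·q² = 25 − 24 = 1.
  The first convergent with p² − 6·q² = 1 gives the fundamental solution (x₁, y₁) = (5, 2).
Step 2: Apply the recurrence (x_{n+1}, y_{n+1}) = (x₁x_n + 6y₁y_n, x₁y_n + y₁x_n) repeatedly.
  From (x_1, y_1) = (5, 2): x_2 = 5·5 + 6·2·2 = 49; y_2 = 5·2 + 2·5 = 20.
  From (x_2, y_2) = (49, 20): x_3 = 5·49 + 6·2·20 = 485; y_3 = 5·20 + 2·49 = 198.
  From (x_3, y_3) = (485, 198): x_4 = 5·485 + 6·2·198 = 4801; y_4 = 5·198 + 2·485 = 1960.
  From (x_4, y_4) = (4801, 1960): x_5 = 5·4801 + 6·2·1960 = 47525; y_5 = 5·1960 + 2·4801 = 19402.
  From (x_5, y_5) = (47525, 19402): x_6 = 5·47525 + 6·2·19402 = 470449; y_6 = 5·19402 + 2·47525 = 192060.
Step 3: Verify x_6² - 6·y_6² = 221322261601 - 221322261600 = 1 (should be 1). ✓

(x_1, y_1) = (5, 2); (x_6, y_6) = (470449, 192060).


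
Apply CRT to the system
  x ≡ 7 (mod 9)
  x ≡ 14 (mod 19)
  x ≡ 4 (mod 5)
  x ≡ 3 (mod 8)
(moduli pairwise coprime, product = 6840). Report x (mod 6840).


Product of moduli M = 9 · 19 · 5 · 8 = 6840.
Merge one congruence at a time:
  Start: x ≡ 7 (mod 9).
  Combine with x ≡ 14 (mod 19); new modulus lcm = 171.
    Write x = 7 + 9·t and substitute into x ≡ 14 (mod 19): 9·t ≡ 14 − 7 = 7 (mod 19).
    The inverse of 9 mod 19 is 17 (since 9·17 = 153 = 8·19 + 1), so t ≡ 17·7 = 119 ≡ 5 (mod 19).
    Then x = 7 + 9·5 = 52, valid modulo lcm(9, 19) = 171: x ≡ 52 (mod 171).
  Combine with x ≡ 4 (mod 5); new modulus lcm = 855.
    Write x = 52 + 171·t and substitute into x ≡ 4 (mod 5): 171·t ≡ 4 − 52 = -48 (mod 5).
    Reduce coefficients mod 5: 1·t ≡ 2 (mod 5).
    So t ≡ 2 (mod 5).
    Then x = 52 + 171·2 = 394, valid modulo lcm(171, 5) = 855: x ≡ 394 (mod 855).
  Combine with x ≡ 3 (mod 8); new modulus lcm = 6840.
    Write x = 394 + 855·t and substitute into x ≡ 3 (mod 8): 855·t ≡ 3 − 394 = -391 (mod 8).
    Reduce coefficients mod 8: 7·t ≡ 1 (mod 8).
    The inverse of 7 mod 8 is 7 (since 7·7 = 49 = 6·8 + 1), so t ≡ 7·1 = 7 ≡ 7 (mod 8).
    Then x = 394 + 855·7 = 6379, valid modulo lcm(855, 8) = 6840: x ≡ 6379 (mod 6840).
Verify against each original: 6379 mod 9 = 7, 6379 mod 19 = 14, 6379 mod 5 = 4, 6379 mod 8 = 3.

x ≡ 6379 (mod 6840).


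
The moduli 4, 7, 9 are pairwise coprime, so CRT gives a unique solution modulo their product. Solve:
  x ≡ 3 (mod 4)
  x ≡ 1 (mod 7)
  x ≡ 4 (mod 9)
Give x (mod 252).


Moduli 4, 7, 9 are pairwise coprime; by CRT there is a unique solution modulo M = 4 · 7 · 9 = 252.
Solve pairwise, accumulating the modulus:
  Start with x ≡ 3 (mod 4).
  Combine with x ≡ 1 (mod 7): since gcd(4, 7) = 1, we get a unique residue mod 28.
    Write x = 3 + 4·t and substitute into x ≡ 1 (mod 7): 4·t ≡ 1 − 3 = -2 (mod 7).
    Reduce coefficients mod 7: 4·t ≡ 5 (mod 7).
    The inverse of 4 mod 7 is 2 (since 4·2 = 8 = 1·7 + 1), so t ≡ 2·5 = 10 ≡ 3 (mod 7).
    Then x = 3 + 4·3 = 15, valid modulo lcm(4, 7) = 28: x ≡ 15 (mod 28).
  Combine with x ≡ 4 (mod 9): since gcd(28, 9) = 1, we get a unique residue mod 252.
    Write x = 15 + 28·t and substitute into x ≡ 4 (mod 9): 28·t ≡ 4 − 15 = -11 (mod 9).
    Reduce coefficients mod 9: 1·t ≡ 7 (mod 9).
    So t ≡ 7 (mod 9).
    Then x = 15 + 28·7 = 211, valid modulo lcm(28, 9) = 252: x ≡ 211 (mod 252).
Verify: 211 mod 4 = 3 ✓, 211 mod 7 = 1 ✓, 211 mod 9 = 4 ✓.

x ≡ 211 (mod 252).


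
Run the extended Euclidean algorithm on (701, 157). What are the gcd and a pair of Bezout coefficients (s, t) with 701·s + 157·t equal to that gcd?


Euclidean algorithm on (701, 157) — divide until remainder is 0:
  701 = 4 · 157 + 73
  157 = 2 · 73 + 11
  73 = 6 · 11 + 7
  11 = 1 · 7 + 4
  7 = 1 · 4 + 3
  4 = 1 · 3 + 1
  3 = 3 · 1 + 0
gcd(701, 157) = 1.
Track Bezout coefficients alongside the remainders: start with r₀ = 701 = a·1 + b·0 (s = 1, t = 0) and r₁ = 157 = a·0 + b·1 (s = 0, t = 1); each new remainder r_{k+1} = r_{k-1} − q_k·r_k inherits s_{k+1} = s_{k-1} − q_k·s_k, t_{k+1} = t_{k-1} − q_k·t_k, so r_k = a·s_k + b·t_k at every step:
  q = 4: r = 73, s = 1 − 4·0 = 1, t = 0 − 4·1 = -4  (check: 701·1 + 157·(-4) = 73)
  q = 2: r = 11, s = 0 − 2·1 = -2, t = 1 − 2·(-4) = 9  (check: 701·(-2) + 157·9 = 11)
  q = 6: r = 7, s = 1 − 6·(-2) = 13, t = -4 − 6·9 = -58  (check: 701·13 + 157·(-58) = 7)
  q = 1: r = 4, s = -2 − 1·13 = -15, t = 9 − 1·(-58) = 67  (check: 701·(-15) + 157·67 = 4)
  q = 1: r = 3, s = 13 − 1·(-15) = 28, t = -58 − 1·67 = -125  (check: 701·28 + 157·(-125) = 3)
  q = 1: r = 1, s = -15 − 1·28 = -43, t = 67 − 1·(-125) = 192  (check: 701·(-43) + 157·192 = 1)
The row with r = 1 (the gcd) gives the Bezout coefficients s = -43, t = 192.
Result: 701 · (-43) + 157 · (192) = 1.

gcd(701, 157) = 1; s = -43, t = 192 (check: 701·(-43) + 157·192 = 1).


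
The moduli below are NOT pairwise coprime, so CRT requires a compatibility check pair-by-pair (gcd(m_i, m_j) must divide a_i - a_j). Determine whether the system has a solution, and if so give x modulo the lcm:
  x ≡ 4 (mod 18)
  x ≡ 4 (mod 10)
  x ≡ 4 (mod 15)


Moduli 18, 10, 15 are not pairwise coprime, so CRT works modulo lcm(m_i) when all pairwise compatibility conditions hold.
Pairwise compatibility: gcd(m_i, m_j) must divide a_i - a_j for every pair.
Merge one congruence at a time:
  Start: x ≡ 4 (mod 18).
  Combine with x ≡ 4 (mod 10): gcd(18, 10) = 2; 4 - 4 = 0, which IS divisible by 2, so compatible.
    Write x = 4 + 18·t and substitute into x ≡ 4 (mod 10): 18·t ≡ 4 − 4 = 0 (mod 10).
    Divide the congruence (and modulus) by g = 2: 9·t ≡ 0 (mod 5).
    Reduce coefficients mod 5: 4·t ≡ 0 (mod 5).
    The inverse of 4 mod 5 is 4 (since 4·4 = 16 = 3·5 + 1), so t ≡ 4·0 = 0 ≡ 0 (mod 5).
    Then x = 4 + 18·0 = 4, valid modulo lcm(18, 10) = 90: x ≡ 4 (mod 90).
  Combine with x ≡ 4 (mod 15): gcd(90, 15) = 15; 4 - 4 = 0, which IS divisible by 15, so compatible.
    Write x = 4 + 90·t and substitute into x ≡ 4 (mod 15): 90·t ≡ 4 − 4 = 0 (mod 15).
    Divide the congruence (and modulus) by g = 15: 6·t ≡ 0 (mod 1).
    Modulo 1 every t works; take t = 0.
    Then x = 4 + 90·0 = 4, valid modulo lcm(90, 15) = 90: x ≡ 4 (mod 90).
Verify: 4 mod 18 = 4, 4 mod 10 = 4, 4 mod 15 = 4.

x ≡ 4 (mod 90).


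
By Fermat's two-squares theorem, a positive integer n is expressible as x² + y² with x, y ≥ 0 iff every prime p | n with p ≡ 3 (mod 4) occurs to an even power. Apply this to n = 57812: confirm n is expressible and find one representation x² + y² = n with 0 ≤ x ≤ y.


Step 1: Factor n = 57812 = 2^2 · 97 · 149.
Step 2: Check the mod-4 condition on each prime factor: 2 = 2 (special); 97 ≡ 1 (mod 4), exponent 1; 149 ≡ 1 (mod 4), exponent 1.
All primes ≡ 3 (mod 4) appear to even exponent (or don't appear), so by the two-squares theorem n IS expressible as a sum of two squares.
Step 3: Build a representation. Group n = k² · m with k = 2 and m = 97 · 149 = 14453 (a product of primes ≡ 1 (mod 4)); a representation of m scales to one of n via (k·x)² + (k·y)² = k²(x² + y²). Each prime p ≡ 1 (mod 4) is itself a sum of two squares; find a² by testing p − a² for a perfect square:
  97: 97 − 1² = 96, 97 − 2² = 93, 97 − 3² = 88, 97 − 4² = 81 = 9² ⇒ 97 = 4² + 9².
  149: 149 − 1² = 148, 149 − 2² = 145, 149 − 3² = 140, 149 − 4² = 133, 149 − 5² = 124, 149 − 6² = 113, 149 − 7² = 100 = 10² ⇒ 149 = 7² + 10².
  Combine using the Brahmagupta–Fibonacci identity (a² + b²)(c² + d²) = (ac − bd)² + (ad + bc)² = (ac + bd)² + (ad − bc)²:
  97 · 149 = 14453: from (4² + 9²)(7² + 10²), take (4·7 − 9·10, 4·10 + 9·7) = (28 − 90, 40 + 63) = (-62, 103); dropping signs (only squares matter) gives (62, 103); check 62² + 103² = 3844 + 10609 = 14453 ✓.
  Scale by k = 2: (2·62, 2·103) = (124, 206).
Step 4: Order so x ≤ y and verify: 124² + 206² = 15376 + 42436 = 57812 = n. ✓

n = 57812 = 124² + 206² (one valid representation with x ≤ y).
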